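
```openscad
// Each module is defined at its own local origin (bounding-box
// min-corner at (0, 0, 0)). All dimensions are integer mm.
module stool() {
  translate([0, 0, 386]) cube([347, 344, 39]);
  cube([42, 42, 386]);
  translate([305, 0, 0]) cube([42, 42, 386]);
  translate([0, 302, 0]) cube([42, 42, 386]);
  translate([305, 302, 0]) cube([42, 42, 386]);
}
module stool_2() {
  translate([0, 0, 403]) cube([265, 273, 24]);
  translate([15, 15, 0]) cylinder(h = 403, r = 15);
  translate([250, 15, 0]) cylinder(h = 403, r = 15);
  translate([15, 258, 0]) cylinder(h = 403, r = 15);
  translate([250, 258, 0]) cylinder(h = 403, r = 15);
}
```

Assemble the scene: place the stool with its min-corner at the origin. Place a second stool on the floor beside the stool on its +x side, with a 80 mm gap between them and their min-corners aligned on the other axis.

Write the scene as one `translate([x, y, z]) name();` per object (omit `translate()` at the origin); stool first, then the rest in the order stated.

stool();
translate([427, 0, 0]) stool_2();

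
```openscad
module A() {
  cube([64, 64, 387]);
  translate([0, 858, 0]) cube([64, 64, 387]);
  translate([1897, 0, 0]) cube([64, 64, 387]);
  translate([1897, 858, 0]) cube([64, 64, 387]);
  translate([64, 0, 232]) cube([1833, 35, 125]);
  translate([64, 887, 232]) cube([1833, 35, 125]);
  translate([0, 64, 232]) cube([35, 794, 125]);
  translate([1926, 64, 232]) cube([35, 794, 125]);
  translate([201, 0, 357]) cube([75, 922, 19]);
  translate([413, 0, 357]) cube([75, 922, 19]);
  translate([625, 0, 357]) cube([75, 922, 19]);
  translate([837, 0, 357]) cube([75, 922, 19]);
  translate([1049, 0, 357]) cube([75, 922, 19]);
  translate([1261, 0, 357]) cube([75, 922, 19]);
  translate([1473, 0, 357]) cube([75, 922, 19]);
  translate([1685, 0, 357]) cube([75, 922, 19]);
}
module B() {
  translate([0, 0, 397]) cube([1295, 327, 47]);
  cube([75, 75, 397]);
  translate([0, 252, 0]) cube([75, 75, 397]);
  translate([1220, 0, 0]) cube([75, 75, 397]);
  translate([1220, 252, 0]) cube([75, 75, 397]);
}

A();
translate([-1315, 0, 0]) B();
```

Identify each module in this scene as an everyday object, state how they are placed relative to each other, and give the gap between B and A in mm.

The bench's nearest face is 20 mm from the bed frame's −x face.

A is a bed frame. B is a bench. The bench is on the floor beside the bed frame on its −x side. The gap between the bench and the bed frame is 20 mm.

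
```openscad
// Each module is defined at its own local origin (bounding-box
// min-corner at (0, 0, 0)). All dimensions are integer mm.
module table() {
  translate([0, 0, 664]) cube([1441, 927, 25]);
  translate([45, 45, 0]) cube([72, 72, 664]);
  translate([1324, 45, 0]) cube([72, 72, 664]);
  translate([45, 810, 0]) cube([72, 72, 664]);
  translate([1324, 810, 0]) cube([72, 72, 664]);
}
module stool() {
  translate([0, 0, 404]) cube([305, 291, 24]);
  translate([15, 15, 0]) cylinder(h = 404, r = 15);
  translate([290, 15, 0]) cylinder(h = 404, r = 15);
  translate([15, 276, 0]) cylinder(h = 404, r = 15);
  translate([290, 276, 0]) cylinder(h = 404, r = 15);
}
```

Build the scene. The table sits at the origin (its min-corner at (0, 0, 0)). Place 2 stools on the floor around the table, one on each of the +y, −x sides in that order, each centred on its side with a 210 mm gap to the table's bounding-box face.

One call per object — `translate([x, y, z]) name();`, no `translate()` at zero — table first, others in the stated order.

table();
translate([568, 1137, 0]) stool();
translate([-515, 318, 0]) stool();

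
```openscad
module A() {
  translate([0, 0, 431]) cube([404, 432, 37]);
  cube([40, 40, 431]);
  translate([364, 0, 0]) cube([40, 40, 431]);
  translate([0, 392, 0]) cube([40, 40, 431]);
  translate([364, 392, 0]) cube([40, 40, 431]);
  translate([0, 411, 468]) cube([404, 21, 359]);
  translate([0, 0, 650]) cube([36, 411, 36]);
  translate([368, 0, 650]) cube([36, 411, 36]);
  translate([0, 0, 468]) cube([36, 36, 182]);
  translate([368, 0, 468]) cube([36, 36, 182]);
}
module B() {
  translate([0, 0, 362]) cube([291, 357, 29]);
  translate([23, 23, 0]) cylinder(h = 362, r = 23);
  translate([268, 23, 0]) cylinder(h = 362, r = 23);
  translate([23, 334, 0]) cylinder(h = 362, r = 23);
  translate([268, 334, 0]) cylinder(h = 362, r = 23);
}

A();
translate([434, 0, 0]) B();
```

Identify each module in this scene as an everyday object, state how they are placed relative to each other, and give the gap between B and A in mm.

A is a chair. B is a stool. The stool is on the floor beside the chair on its +x side. The gap between the stool and the chair is 30 mm.

The stool's nearest face is 30 mm from the chair's +x face.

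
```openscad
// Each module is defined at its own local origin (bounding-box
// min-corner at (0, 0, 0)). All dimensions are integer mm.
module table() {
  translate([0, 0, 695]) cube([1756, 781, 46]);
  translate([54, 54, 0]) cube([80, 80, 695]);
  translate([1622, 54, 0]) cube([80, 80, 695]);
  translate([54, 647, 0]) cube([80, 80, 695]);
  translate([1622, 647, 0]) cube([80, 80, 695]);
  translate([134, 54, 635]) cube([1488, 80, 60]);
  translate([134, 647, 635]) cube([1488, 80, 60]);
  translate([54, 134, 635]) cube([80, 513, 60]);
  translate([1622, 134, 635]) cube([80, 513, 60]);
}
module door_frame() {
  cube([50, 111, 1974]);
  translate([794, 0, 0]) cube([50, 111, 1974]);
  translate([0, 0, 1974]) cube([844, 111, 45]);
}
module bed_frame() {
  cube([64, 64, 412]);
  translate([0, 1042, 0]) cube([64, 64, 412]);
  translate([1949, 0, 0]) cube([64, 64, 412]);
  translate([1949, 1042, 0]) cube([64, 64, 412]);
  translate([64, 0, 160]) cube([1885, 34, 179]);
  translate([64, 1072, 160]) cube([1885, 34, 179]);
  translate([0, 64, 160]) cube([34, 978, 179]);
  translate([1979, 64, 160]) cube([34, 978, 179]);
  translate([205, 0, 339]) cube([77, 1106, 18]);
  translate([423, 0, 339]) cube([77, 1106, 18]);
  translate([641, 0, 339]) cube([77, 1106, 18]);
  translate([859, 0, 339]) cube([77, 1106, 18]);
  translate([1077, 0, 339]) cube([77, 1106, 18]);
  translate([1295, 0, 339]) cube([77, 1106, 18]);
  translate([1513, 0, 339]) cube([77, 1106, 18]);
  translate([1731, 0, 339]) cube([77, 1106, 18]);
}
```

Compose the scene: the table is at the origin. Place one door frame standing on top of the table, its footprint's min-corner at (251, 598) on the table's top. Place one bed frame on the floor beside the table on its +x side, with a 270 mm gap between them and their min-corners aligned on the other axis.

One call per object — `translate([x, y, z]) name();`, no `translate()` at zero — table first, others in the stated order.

table();
translate([251, 598, 741]) door_frame();
translate([2026, 0, 0]) bed_frame();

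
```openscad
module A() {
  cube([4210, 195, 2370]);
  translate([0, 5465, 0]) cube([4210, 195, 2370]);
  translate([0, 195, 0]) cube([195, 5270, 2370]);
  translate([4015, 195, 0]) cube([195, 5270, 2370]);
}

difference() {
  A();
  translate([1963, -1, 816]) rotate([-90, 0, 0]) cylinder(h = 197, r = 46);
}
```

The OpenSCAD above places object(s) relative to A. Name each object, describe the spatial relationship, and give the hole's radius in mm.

The subtracted cylinder has r = 46 mm.

A is a house frame. The house frame has a circular hole through its front wall. The hole's radius is 46 mm.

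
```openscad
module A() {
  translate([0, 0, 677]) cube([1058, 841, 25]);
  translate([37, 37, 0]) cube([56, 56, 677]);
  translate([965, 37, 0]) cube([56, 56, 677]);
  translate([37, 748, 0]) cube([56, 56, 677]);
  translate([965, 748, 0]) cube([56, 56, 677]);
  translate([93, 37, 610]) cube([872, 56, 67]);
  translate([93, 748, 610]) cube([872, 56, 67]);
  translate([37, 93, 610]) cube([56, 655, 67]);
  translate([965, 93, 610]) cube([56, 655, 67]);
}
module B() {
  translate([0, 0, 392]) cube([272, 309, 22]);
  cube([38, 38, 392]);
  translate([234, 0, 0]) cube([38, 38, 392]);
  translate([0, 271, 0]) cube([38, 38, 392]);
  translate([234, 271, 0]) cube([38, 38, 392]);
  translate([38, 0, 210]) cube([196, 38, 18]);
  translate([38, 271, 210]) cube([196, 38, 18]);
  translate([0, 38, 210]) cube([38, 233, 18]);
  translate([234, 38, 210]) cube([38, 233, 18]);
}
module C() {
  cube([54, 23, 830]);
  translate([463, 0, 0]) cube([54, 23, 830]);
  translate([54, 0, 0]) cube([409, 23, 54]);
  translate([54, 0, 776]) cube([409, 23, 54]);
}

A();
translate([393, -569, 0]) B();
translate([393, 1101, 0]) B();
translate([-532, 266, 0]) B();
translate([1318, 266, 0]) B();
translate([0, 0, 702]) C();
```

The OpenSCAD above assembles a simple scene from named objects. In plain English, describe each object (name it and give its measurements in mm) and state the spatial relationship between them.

A is a table with a 1058×841 mm rectangular top, 25 mm thick, top surface at z = 702 mm, supported by four 56×56 mm square legs, each inset 37 mm from the nearest pair of top edges, running from the floor. Four apron rails, 56 mm thick and 67 mm tall, run between adjacent legs with their top edges flush with the underside of the top and their outer faces flush with the legs' outer faces.

B is a four-legged stool. The seat is 272×309 mm, 22 mm thick, top at z = 414 mm. It stands on four square legs, each 38×38 mm in cross-section, from z = 0 to the seat underside, each flush with a corner of the seat. Four stretchers, 38 mm wide and 18 mm tall, connect adjacent legs with their undersides at z = 210 mm, each running between the inner faces of the legs it joins and aligned with the legs' outer faces on the other axis.

C is a rectangular picture frame lying in the x–z plane (depth along y). The opening is 409 mm wide (x) by 722 mm tall (z), surrounded by a border 54 mm wide on all four sides. The frame is 23 mm deep and is made of two full-height vertical stiles with two horizontal rails fitted between them.

Four stools sit around the table at the −y, +y, −x, +x sides. The picture frame is on top of the table.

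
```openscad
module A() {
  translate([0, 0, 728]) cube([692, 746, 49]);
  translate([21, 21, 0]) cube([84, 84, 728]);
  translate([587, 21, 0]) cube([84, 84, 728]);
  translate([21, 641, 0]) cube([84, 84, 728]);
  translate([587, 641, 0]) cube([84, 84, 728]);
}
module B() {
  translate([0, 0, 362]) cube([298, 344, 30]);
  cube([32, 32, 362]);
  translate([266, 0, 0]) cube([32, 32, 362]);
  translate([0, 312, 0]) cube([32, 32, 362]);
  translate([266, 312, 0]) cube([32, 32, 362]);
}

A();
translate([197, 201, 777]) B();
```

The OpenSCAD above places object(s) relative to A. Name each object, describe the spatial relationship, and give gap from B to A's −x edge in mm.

A is a table. B is a stool. The stool is on top of the table, centred. The gap from the stool to the table's −x edge is 197 mm.

The stool's min-x is at 197; the table's min-x is 0; gap = 197 mm.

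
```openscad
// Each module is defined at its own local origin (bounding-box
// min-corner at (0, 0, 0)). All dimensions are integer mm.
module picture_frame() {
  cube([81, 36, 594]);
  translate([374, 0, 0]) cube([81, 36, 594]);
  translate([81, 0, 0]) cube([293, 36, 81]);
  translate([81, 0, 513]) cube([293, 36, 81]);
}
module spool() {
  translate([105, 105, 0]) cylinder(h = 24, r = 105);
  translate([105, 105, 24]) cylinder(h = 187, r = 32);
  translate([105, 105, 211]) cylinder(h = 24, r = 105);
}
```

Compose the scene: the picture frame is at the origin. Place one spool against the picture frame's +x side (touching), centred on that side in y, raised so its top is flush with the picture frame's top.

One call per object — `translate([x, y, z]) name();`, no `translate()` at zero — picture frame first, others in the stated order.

picture_frame();
translate([455, -87, 359]) spool();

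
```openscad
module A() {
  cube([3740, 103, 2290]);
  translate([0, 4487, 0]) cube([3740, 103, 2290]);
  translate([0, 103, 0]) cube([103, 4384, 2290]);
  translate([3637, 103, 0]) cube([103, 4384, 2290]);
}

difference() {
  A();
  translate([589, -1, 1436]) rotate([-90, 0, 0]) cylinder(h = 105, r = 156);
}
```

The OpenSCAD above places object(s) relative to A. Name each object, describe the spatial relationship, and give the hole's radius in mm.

The subtracted cylinder has r = 156 mm.

A is a house frame. The house frame has a circular hole through its front wall. The hole's radius is 156 mm.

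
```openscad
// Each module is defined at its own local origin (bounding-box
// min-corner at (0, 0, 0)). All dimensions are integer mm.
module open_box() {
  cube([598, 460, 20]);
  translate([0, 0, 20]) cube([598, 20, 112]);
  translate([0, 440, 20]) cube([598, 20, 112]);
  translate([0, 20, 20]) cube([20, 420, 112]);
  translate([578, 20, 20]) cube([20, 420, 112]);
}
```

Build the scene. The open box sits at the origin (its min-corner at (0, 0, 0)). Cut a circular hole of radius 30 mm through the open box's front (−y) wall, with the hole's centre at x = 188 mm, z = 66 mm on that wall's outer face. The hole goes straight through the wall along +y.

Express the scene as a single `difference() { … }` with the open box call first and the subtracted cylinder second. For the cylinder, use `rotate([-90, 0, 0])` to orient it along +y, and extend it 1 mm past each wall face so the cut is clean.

difference() {
  open_box();
  translate([188, -1, 66]) rotate([-90, 0, 0]) cylinder(h = 22, r = 30);
}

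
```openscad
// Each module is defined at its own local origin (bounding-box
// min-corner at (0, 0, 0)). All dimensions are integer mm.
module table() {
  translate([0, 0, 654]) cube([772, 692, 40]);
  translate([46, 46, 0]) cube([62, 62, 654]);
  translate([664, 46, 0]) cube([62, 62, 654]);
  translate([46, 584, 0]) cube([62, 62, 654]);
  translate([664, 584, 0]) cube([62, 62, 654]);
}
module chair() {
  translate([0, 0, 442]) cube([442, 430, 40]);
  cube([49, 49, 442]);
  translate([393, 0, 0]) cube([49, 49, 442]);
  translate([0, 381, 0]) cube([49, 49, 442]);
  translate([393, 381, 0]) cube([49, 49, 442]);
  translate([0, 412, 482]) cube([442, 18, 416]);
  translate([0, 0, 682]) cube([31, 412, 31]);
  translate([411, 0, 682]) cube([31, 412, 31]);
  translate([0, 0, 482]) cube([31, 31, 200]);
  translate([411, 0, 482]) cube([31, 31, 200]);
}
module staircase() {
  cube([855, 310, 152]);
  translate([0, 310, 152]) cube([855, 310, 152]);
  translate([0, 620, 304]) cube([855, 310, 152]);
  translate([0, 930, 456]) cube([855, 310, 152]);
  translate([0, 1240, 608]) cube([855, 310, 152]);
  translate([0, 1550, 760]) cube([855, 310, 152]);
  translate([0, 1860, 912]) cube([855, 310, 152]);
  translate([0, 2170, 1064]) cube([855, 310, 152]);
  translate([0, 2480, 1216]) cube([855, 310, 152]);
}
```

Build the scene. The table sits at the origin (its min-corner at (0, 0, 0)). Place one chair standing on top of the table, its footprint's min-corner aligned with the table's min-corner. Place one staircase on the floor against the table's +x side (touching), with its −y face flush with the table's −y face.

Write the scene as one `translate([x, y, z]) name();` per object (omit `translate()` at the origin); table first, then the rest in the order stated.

table();
translate([0, 0, 694]) chair();
translate([772, 0, 0]) staircase();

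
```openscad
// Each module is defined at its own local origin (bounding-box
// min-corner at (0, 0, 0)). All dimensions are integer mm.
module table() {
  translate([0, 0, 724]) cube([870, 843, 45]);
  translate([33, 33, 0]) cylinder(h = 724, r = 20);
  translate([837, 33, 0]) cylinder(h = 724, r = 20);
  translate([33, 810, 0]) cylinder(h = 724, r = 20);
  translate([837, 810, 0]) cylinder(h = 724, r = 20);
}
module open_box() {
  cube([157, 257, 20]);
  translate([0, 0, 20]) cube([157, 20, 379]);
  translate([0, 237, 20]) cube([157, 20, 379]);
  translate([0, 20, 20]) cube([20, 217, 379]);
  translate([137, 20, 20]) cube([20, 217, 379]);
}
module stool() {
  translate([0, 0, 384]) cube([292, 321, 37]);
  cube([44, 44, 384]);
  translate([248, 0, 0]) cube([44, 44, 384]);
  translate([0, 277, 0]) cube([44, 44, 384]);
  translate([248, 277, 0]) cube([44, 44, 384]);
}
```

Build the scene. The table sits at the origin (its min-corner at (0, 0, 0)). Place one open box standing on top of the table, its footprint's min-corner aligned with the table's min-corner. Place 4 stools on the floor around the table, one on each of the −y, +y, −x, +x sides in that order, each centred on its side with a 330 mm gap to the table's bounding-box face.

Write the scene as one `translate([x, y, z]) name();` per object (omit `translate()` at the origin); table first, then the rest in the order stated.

table();
translate([0, 0, 769]) open_box();
translate([289, -651, 0]) stool();
translate([289, 1173, 0]) stool();
translate([-622, 261, 0]) stool();
translate([1200, 261, 0]) stool();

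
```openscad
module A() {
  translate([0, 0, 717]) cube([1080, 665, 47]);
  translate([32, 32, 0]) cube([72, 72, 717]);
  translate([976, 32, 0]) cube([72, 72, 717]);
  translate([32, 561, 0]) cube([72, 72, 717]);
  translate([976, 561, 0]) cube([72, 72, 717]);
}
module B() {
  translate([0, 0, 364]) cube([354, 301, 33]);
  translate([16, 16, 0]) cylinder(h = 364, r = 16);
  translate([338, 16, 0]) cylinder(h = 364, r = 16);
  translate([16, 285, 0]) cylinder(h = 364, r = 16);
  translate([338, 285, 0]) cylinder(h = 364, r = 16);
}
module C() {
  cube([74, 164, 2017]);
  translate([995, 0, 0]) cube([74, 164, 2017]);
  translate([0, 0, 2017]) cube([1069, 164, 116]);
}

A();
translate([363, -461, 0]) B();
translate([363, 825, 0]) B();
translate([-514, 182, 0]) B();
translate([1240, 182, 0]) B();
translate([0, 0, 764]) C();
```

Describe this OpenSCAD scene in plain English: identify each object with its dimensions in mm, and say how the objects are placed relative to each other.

A is a table with a 1080×665 mm rectangular top, 47 mm thick, top surface at z = 764 mm, supported by four 72×72 mm square legs, each inset 32 mm from the nearest pair of top edges, running from the floor.

B is a simple wooden stool: a rectangular seat 354 mm (x) by 301 mm (y), 33 mm thick, top face at z = 397 mm, on four round legs, each 32 mm in diameter. The legs rest on z = 0, each leg's axis is inset half a diameter from the nearest pair of seat edges (so the leg's bounding box is flush with the corner).

C is a door frame. The clear opening is 921 mm wide and 2017 mm high. Two 74 mm wide jambs, 164 mm deep, stand either side of the opening from the floor to the top of the opening. A 116 mm thick head sits across the top of both jambs, spanning the full outside width of the frame.

Four stools sit around the table at the −y, +y, −x, +x sides. The door frame is on top of the table.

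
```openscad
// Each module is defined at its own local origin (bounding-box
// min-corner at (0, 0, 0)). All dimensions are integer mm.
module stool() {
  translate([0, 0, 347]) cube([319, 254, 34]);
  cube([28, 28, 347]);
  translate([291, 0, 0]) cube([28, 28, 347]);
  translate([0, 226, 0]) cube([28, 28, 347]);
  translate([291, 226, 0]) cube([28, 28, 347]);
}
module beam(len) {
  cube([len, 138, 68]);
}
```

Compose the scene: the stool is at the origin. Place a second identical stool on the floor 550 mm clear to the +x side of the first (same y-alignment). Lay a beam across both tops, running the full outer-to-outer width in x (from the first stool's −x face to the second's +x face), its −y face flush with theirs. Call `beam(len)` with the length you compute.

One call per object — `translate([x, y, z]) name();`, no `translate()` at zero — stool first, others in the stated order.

stool();
translate([869, 0, 0]) stool();
translate([0, 0, 381]) beam(1188);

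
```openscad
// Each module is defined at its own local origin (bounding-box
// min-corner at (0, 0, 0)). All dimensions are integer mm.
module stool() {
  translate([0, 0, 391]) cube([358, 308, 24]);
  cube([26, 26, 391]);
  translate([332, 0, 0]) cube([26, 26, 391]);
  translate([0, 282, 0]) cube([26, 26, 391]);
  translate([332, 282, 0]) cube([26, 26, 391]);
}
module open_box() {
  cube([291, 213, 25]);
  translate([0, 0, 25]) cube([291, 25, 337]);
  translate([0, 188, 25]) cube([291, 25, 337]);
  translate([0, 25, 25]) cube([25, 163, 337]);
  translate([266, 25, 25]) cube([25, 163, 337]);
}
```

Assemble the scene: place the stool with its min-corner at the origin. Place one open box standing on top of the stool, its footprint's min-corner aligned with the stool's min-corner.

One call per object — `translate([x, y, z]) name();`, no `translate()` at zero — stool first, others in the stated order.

stool();
translate([0, 0, 415]) open_box();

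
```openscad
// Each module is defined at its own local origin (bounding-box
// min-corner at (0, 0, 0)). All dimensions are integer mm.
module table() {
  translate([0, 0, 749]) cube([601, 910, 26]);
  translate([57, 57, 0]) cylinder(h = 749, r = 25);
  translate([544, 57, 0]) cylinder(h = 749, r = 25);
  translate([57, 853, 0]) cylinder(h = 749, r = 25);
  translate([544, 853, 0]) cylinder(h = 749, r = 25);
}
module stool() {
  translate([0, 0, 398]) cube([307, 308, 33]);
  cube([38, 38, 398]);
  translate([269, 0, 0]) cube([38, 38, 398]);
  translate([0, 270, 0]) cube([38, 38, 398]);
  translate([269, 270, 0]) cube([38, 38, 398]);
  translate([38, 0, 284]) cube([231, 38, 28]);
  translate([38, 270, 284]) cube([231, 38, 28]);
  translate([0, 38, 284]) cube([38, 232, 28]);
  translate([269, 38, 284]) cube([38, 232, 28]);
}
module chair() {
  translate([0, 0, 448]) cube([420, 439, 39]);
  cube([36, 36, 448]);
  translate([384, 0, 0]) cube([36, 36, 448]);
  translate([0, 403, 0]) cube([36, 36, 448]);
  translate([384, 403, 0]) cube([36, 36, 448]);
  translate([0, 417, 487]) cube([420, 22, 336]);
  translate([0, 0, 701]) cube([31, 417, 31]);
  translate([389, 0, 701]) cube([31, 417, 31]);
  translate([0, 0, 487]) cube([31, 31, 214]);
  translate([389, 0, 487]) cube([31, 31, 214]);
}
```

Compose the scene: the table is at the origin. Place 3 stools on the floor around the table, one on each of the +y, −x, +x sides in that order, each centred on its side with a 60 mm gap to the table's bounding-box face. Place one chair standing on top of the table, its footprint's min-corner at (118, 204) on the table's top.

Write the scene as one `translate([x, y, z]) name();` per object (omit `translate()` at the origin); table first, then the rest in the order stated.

table();
translate([147, 970, 0]) stool();
translate([-367, 301, 0]) stool();
translate([661, 301, 0]) stool();
translate([118, 204, 775]) chair();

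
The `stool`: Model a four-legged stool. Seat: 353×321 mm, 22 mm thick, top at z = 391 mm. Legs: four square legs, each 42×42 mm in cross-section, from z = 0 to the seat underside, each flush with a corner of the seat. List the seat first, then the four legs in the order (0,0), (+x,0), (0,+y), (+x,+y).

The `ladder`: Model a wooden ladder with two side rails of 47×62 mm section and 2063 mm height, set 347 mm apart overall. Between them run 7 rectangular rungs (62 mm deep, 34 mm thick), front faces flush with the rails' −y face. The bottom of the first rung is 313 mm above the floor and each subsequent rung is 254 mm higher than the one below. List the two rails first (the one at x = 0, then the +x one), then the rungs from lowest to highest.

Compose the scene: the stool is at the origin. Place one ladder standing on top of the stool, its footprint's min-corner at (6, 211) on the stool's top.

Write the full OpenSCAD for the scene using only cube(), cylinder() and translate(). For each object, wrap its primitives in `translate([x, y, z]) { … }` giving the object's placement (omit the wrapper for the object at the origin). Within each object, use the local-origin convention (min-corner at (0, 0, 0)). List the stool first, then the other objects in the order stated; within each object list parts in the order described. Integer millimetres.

translate([0, 0, 369]) cube([353, 321, 22]);
cube([42, 42, 369]);
translate([311, 0, 0]) cube([42, 42, 369]);
translate([0, 279, 0]) cube([42, 42, 369]);
translate([311, 279, 0]) cube([42, 42, 369]);
translate([6, 211, 391]) {
  cube([47, 62, 2063]);
  translate([300, 0, 0]) cube([47, 62, 2063]);
  translate([47, 0, 313]) cube([253, 62, 34]);
  translate([47, 0, 567]) cube([253, 62, 34]);
  translate([47, 0, 821]) cube([253, 62, 34]);
  translate([47, 0, 1075]) cube([253, 62, 34]);
  translate([47, 0, 1329]) cube([253, 62, 34]);
  translate([47, 0, 1583]) cube([253, 62, 34]);
  translate([47, 0, 1837]) cube([253, 62, 34]);
}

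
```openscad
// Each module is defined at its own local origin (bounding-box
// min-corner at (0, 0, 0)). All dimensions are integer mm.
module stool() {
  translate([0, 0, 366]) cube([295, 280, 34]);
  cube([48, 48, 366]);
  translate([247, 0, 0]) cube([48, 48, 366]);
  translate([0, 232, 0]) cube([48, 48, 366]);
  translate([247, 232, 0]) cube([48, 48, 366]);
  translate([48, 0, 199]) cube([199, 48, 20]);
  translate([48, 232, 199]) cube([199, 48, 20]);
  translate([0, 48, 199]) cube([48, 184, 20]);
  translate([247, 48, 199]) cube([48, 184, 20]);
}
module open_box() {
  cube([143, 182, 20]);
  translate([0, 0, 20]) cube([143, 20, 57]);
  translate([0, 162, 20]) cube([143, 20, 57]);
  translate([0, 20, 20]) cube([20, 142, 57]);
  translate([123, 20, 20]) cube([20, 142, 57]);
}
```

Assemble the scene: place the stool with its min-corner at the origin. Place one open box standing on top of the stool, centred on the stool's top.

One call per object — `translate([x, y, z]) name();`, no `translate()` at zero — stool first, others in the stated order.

stool();
translate([76, 49, 400]) open_box();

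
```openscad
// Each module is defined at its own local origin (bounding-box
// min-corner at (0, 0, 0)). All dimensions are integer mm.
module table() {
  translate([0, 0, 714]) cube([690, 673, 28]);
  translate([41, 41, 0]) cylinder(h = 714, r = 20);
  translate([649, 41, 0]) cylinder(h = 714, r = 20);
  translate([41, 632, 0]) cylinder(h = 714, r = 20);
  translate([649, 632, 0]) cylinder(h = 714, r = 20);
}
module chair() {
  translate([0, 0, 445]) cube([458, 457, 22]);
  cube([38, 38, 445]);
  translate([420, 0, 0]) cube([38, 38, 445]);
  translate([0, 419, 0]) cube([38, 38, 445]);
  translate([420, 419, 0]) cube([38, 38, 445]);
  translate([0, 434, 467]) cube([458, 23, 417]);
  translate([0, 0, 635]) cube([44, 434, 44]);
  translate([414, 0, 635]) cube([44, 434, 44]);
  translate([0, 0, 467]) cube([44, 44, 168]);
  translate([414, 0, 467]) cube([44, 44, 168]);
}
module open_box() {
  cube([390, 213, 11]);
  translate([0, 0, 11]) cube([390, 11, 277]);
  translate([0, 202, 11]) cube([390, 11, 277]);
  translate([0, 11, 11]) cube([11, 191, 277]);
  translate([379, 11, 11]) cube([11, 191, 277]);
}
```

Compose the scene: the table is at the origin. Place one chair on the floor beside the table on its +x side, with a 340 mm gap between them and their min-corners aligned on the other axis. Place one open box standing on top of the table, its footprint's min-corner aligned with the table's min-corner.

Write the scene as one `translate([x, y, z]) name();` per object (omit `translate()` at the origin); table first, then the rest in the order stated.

table();
translate([1030, 0, 0]) chair();
translate([0, 0, 742]) open_box();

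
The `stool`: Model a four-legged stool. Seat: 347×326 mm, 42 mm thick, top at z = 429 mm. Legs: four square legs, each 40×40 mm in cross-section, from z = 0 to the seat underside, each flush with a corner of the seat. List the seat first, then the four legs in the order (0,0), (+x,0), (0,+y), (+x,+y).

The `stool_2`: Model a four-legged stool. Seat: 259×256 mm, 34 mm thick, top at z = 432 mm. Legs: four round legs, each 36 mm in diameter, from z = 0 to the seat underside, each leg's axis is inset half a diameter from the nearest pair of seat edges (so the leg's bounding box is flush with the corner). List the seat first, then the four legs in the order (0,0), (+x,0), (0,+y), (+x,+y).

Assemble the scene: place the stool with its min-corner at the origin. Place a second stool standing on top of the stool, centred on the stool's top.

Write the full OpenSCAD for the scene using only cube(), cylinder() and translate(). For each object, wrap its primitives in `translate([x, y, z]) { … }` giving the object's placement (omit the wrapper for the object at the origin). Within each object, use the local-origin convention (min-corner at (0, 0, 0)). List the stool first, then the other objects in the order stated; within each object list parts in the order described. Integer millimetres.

translate([0, 0, 387]) cube([347, 326, 42]);
cube([40, 40, 387]);
translate([307, 0, 0]) cube([40, 40, 387]);
translate([0, 286, 0]) cube([40, 40, 387]);
translate([307, 286, 0]) cube([40, 40, 387]);
translate([44, 35, 429]) {
  translate([0, 0, 398]) cube([259, 256, 34]);
  translate([18, 18, 0]) cylinder(h = 398, r = 18);
  translate([241, 18, 0]) cylinder(h = 398, r = 18);
  translate([18, 238, 0]) cylinder(h = 398, r = 18);
  translate([241, 238, 0]) cylinder(h = 398, r = 18);
}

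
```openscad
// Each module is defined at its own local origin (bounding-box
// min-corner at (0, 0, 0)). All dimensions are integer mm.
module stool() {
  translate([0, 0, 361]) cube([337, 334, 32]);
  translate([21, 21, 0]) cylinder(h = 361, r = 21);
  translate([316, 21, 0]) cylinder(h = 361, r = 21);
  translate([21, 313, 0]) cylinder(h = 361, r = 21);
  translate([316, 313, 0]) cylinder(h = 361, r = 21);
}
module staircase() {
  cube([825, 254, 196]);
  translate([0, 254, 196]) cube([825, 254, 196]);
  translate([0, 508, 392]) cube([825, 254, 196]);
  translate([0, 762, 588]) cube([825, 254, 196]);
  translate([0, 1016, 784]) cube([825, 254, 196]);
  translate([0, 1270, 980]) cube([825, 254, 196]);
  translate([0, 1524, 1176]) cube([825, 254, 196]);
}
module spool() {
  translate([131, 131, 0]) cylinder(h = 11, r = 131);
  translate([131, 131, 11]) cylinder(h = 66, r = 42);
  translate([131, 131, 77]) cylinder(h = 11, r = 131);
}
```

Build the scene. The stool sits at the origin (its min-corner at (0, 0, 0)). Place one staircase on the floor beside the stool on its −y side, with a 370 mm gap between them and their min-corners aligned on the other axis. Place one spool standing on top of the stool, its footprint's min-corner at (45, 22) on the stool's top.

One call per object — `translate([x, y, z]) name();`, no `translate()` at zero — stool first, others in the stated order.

stool();
translate([0, -2148, 0]) staircase();
translate([45, 22, 393]) spool();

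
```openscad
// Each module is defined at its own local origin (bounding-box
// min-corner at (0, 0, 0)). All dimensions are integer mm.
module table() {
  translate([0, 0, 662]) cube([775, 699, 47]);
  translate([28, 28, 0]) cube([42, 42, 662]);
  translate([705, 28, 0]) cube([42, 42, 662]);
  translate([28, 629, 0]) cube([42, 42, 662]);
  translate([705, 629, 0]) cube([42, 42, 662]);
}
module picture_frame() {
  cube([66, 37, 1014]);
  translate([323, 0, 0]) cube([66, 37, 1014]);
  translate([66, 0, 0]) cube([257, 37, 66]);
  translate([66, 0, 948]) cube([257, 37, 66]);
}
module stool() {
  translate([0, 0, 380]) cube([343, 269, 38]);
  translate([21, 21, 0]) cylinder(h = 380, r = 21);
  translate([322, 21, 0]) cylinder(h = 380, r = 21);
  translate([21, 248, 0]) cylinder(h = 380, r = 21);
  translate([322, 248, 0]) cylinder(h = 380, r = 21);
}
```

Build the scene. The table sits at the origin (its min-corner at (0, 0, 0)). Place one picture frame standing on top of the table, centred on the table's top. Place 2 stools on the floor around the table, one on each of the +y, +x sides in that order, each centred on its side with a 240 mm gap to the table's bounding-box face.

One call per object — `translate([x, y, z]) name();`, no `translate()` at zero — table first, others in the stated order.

table();
translate([193, 331, 709]) picture_frame();
translate([216, 939, 0]) stool();
translate([1015, 215, 0]) stool();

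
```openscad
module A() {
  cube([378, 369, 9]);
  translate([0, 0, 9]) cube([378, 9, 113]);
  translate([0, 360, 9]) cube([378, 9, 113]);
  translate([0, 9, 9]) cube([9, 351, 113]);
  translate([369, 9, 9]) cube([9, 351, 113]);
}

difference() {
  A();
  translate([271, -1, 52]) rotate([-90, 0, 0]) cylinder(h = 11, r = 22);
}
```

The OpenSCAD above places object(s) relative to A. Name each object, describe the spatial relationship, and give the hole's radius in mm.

The subtracted cylinder has r = 22 mm.

A is an open box. The open box has a circular hole through its front wall. The hole's radius is 22 mm.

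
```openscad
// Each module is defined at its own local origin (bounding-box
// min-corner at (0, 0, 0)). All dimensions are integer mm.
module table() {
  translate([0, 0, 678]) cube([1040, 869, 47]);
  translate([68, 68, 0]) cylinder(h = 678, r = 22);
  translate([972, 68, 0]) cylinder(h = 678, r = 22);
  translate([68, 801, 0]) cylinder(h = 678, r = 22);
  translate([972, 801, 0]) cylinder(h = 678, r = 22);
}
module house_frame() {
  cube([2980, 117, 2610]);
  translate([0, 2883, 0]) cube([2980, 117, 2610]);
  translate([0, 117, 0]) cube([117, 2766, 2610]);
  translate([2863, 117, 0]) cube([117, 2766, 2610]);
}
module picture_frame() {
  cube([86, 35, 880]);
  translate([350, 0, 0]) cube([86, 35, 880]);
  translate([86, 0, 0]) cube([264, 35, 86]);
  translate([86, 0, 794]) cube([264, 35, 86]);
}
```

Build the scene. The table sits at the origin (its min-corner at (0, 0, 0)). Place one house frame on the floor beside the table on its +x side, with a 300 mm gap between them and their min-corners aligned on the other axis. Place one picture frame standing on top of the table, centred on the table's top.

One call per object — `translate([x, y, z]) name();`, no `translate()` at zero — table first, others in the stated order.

table();
translate([1340, 0, 0]) house_frame();
translate([302, 417, 725]) picture_frame();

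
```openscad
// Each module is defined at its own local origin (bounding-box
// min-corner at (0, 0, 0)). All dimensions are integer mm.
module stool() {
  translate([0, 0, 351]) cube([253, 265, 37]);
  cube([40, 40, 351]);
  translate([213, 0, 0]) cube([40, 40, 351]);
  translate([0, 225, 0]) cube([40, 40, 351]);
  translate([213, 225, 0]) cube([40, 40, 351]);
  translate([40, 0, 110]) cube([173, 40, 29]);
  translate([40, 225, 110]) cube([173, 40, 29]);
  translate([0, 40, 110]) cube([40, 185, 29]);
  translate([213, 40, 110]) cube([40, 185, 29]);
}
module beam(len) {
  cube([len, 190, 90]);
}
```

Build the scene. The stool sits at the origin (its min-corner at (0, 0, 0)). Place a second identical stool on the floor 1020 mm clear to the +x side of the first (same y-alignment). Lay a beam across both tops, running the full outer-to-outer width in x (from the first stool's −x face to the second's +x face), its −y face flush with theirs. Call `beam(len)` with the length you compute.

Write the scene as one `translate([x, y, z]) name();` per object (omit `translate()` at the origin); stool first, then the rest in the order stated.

stool();
translate([1273, 0, 0]) stool();
translate([0, 0, 388]) beam(1526);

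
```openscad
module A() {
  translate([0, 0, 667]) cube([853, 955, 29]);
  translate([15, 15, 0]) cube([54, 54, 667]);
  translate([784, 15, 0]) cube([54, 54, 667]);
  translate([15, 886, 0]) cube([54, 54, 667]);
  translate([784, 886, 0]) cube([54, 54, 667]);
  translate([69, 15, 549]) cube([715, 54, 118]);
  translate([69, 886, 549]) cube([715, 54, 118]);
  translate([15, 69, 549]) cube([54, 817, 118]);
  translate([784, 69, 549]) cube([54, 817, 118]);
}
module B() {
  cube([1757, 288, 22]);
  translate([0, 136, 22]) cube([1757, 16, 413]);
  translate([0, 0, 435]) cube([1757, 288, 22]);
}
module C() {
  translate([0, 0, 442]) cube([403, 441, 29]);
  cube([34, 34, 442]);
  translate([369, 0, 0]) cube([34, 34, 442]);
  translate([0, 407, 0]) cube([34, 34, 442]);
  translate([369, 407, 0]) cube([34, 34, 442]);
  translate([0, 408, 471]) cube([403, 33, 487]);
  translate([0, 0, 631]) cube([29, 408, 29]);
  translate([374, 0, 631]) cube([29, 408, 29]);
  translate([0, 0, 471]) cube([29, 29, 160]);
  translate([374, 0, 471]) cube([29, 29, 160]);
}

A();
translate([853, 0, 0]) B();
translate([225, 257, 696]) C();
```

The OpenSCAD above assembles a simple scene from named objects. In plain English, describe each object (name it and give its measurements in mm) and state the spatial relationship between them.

A is a table with a 853×955 mm rectangular top, 29 mm thick, top surface at z = 696 mm, supported by four 54×54 mm square legs, each inset 15 mm from the nearest pair of top edges, running from the floor. Four apron rails, 54 mm thick and 118 mm tall, run between adjacent legs with their top edges flush with the underside of the top and their outer faces flush with the legs' outer faces.

B is an I-beam lying along x, 1757 mm long. Overall section height 457 mm. Two flanges 288 mm wide (y) and 22 mm thick, one on the floor and one at the top; a web 16 mm thick runs between them, centred on the flange width.

C is a chair: 403×441 mm seat, 29 mm thick, top at z = 471 mm, on four 34 mm square corner legs flush with the seat edges. A 33 mm thick backrest slab spans the full seat width, extending 487 mm above the seat top, its back face flush with the seat's +y edge. Two armrests of 29×29 mm section run along each side from the seat's front edge to the front of the backrest, top faces 189 mm above the seat top and outer faces flush with the seat's x-edges; a 29×29 mm post under the front of each armrest stands on the seat at the front corner.

The I-beam is against the table's +x side, with their −y faces flush. The chair is on top of the table, centred.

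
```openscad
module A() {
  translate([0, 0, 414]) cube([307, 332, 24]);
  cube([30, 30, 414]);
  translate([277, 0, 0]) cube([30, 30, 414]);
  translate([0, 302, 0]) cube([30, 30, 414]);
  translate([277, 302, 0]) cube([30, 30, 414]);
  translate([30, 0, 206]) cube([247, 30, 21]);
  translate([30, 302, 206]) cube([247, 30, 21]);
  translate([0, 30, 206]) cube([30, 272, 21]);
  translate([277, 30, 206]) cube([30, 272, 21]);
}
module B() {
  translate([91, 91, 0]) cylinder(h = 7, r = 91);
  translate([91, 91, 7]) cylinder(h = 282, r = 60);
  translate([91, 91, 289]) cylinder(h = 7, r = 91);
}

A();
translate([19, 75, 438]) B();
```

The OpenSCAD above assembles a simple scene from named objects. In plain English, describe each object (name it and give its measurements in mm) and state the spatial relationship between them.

A is a four-legged stool. The seat is 307×332 mm, 24 mm thick, top at z = 438 mm. It stands on four square legs, each 30×30 mm in cross-section, from z = 0 to the seat underside, each flush with a corner of the seat. Four stretchers, 30 mm wide and 21 mm tall, connect adjacent legs with their undersides at z = 206 mm, each running between the inner faces of the legs it joins and aligned with the legs' outer faces on the other axis.

B is a spool: two coaxial disc flanges of radius 91 mm and thickness 7 mm, joined by a core cylinder of radius 60 mm and height 282 mm. The lower flange rests on z = 0 and the three cylinders share a vertical axis.

The spool is on top of the stool.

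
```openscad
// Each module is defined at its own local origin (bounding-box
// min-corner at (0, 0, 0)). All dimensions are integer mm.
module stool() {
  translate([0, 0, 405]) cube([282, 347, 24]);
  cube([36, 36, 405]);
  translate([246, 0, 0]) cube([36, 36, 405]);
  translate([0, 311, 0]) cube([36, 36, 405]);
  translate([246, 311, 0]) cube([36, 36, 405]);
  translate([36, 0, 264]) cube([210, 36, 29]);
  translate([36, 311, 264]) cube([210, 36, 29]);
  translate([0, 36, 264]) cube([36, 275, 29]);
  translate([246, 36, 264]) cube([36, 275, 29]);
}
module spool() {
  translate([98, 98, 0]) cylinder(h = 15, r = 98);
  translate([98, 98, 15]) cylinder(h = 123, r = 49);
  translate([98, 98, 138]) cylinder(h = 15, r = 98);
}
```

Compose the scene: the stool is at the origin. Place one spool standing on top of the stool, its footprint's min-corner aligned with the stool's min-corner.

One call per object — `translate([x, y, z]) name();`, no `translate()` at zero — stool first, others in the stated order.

stool();
translate([0, 0, 429]) spool();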